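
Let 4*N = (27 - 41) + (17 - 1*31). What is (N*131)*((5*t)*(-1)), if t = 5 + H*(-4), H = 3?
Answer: -32095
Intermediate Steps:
t = -7 (t = 5 + 3*(-4) = 5 - 12 = -7)
N = -7 (N = ((27 - 41) + (17 - 1*31))/4 = (-14 + (17 - 31))/4 = (-14 - 14)/4 = (1/4)*(-28) = -7)
(N*131)*((5*t)*(-1)) = (-7*131)*((5*(-7))*(-1)) = -(-32095)*(-1) = -917*35 = -32095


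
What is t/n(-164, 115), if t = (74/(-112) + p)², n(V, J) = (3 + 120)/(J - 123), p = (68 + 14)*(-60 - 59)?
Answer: -298645855225/48216 ≈ -6.1939e+6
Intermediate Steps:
p = -9758 (p = 82*(-119) = -9758)
n(V, J) = 123/(-123 + J)
t = 298645855225/3136 (t = (74/(-112) - 9758)² = (74*(-1/112) - 9758)² = (-37/56 - 9758)² = (-546485/56)² = 298645855225/3136 ≈ 9.5231e+7)
t/n(-164, 115) = 298645855225/(3136*((123/(-123 + 115)))) = 298645855225/(3136*((123/(-8)))) = 298645855225/(3136*((123*(-⅛)))) = 298645855225/(3136*(-123/8)) = (298645855225/3136)*(-8/123) = -298645855225/48216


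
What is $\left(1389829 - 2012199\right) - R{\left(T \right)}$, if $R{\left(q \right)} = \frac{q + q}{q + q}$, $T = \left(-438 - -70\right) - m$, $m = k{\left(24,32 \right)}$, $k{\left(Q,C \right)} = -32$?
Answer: $-622371$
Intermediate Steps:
$m = -32$
$T = -336$ ($T = \left(-438 - -70\right) - -32 = \left(-438 + 70\right) + 32 = -368 + 32 = -336$)
$R{\left(q \right)} = 1$ ($R{\left(q \right)} = \frac{2 q}{2 q} = 2 q \frac{1}{2 q} = 1$)
$\left(1389829 - 2012199\right) - R{\left(T \right)} = \left(1389829 - 2012199\right) - 1 = -622370 - 1 = -622371$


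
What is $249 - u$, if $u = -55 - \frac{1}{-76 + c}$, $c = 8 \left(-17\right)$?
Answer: $\frac{64447}{212} \approx 304.0$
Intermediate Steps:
$c = -136$
$u = - \frac{11659}{212}$ ($u = -55 - \frac{1}{-76 - 136} = -55 - \frac{1}{-212} = -55 - - \frac{1}{212} = -55 + \frac{1}{212} = - \frac{11659}{212} \approx -54.995$)
$249 - u = 249 - - \frac{11659}{212} = 249 + \frac{11659}{212} = \frac{64447}{212}$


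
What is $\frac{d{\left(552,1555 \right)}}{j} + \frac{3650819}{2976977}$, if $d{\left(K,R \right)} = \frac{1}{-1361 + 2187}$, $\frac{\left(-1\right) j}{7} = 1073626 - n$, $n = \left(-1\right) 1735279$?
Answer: $\frac{59293275240176513}{48349347544629670} \approx 1.2264$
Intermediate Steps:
$n = -1735279$
$j = -19662335$ ($j = - 7 \left(1073626 - -1735279\right) = - 7 \left(1073626 + 1735279\right) = \left(-7\right) 2808905 = -19662335$)
$d{\left(K,R \right)} = \frac{1}{826}$
$\frac{d{\left(552,1555 \right)}}{j} + \frac{3650819}{2976977} = \frac{1}{826 \left(-19662335\right)} + \frac{3650819}{2976977} = \frac{1}{826} \left(- \frac{1}{19662335}\right) + 3650819 \cdot \frac{1}{2976977} = - \frac{1}{16241088710} + \frac{3650819}{2976977} = \frac{59293275240176513}{48349347544629670}$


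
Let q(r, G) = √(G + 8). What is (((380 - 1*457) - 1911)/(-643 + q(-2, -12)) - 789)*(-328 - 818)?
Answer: 372376808418/413453 - 4556496*I/413453 ≈ 9.0065e+5 - 11.021*I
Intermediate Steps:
q(r, G) = √(8 + G)
(((380 - 1*457) - 1911)/(-643 + q(-2, -12)) - 789)*(-328 - 818) = (((380 - 1*457) - 1911)/(-643 + √(8 - 12)) - 789)*(-328 - 818) = (((380 - 457) - 1911)/(-643 + √(-4)) - 789)*(-1146) = ((-77 - 1911)/(-643 + 2*I) - 789)*(-1146) = (-1988*(-643 - 2*I)/413453 - 789)*(-1146) = (-789 - 1988*(-643 - 2*I)/413453)*(-1146) = 904194 + 2278248*(-643 - 2*I)/413453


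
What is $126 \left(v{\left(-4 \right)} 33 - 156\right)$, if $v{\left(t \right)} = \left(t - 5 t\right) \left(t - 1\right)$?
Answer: $-352296$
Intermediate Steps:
$v{\left(t \right)} = - 4 t \left(-1 + t\right)$
$126 \left(v{\left(-4 \right)} 33 - 156\right) = 126 \left(4 \left(-4\right) \left(1 - -4\right) 33 - 156\right) = 126 \left(4 \left(-4\right) \left(1 + 4\right) 33 - 156\right) = 126 \left(4 \left(-4\right) 5 \cdot 33 - 156\right) = 126 \left(\left(-80\right) 33 - 156\right) = 126 \left(-2640 - 156\right) = 126 \left(-2796\right) = -352296$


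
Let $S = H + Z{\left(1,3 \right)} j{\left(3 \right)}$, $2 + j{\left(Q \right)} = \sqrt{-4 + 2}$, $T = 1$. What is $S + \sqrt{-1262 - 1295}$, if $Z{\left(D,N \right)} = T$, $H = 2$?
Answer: $i \left(\sqrt{2} + \sqrt{2557}\right) \approx 51.981 i$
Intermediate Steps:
$j{\left(Q \right)} = -2 + i \sqrt{2}$ ($j{\left(Q \right)} = -2 + \sqrt{-4 + 2} = -2 + \sqrt{-2} = -2 + i \sqrt{2}$)
$Z{\left(D,N \right)} = 1$
$S = i \sqrt{2}$ ($S = 2 + 1 \left(-2 + i \sqrt{2}\right) = 2 - \left(2 - i \sqrt{2}\right) = i \sqrt{2} \approx 1.4142 i$)
$S + \sqrt{-1262 - 1295} = i \sqrt{2} + \sqrt{-1262 - 1295} = i \sqrt{2} + \sqrt{-2557} = i \sqrt{2} + i \sqrt{2557}$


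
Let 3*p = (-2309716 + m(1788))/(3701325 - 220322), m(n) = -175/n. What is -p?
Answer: 4129772383/18672100092 ≈ 0.22117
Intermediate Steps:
p = -4129772383/18672100092 (p = ((-2309716 - 175/1788)/(3701325 - 220322))/3 = ((-2309716 - 175*1/1788)/3481003)/3 = ((-2309716 - 175/1788)*(1/3481003))/3 = (-4129772383/1788*1/3481003)/3 = (⅓)*(-4129772383/6224033364) = -4129772383/18672100092 ≈ -0.22117)
-p = -1*(-4129772383/18672100092) = 4129772383/18672100092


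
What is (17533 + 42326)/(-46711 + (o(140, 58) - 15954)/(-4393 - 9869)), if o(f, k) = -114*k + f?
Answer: -426854529/333084928 ≈ -1.2815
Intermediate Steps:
o(f, k) = f - 114*k
(17533 + 42326)/(-46711 + (o(140, 58) - 15954)/(-4393 - 9869)) = (17533 + 42326)/(-46711 + ((140 - 114*58) - 15954)/(-4393 - 9869)) = 59859/(-46711 + ((140 - 6612) - 15954)/(-14262)) = 59859/(-46711 + (-6472 - 15954)*(-1/14262)) = 59859/(-46711 - 22426*(-1/14262)) = 59859/(-46711 + 11213/7131) = 59859/(-333084928/7131) = 59859*(-7131/333084928) = -426854529/333084928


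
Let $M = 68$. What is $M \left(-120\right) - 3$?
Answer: $-8163$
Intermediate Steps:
$M \left(-120\right) - 3 = 68 \left(-120\right) - 3 = -8160 - 3 = -8163$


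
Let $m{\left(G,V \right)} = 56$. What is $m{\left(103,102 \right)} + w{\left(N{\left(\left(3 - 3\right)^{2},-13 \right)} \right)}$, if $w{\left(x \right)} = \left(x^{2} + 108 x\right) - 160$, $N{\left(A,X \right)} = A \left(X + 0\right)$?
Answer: $-104$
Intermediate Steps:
$N{\left(A,X \right)} = A X$
$w{\left(x \right)} = -160 + x^{2} + 108 x$
$m{\left(103,102 \right)} + w{\left(N{\left(\left(3 - 3\right)^{2},-13 \right)} \right)} = 56 + \left(-160 + \left(\left(3 - 3\right)^{2} \left(-13\right)\right)^{2} + 108 \left(3 - 3\right)^{2} \left(-13\right)\right) = 56 + \left(-160 + \left(0^{2} \left(-13\right)\right)^{2} + 108 \cdot 0^{2} \left(-13\right)\right) = 56 + \left(-160 + \left(0 \left(-13\right)\right)^{2} + 108 \cdot 0 \left(-13\right)\right) = 56 + \left(-160 + 0^{2} + 108 \cdot 0\right) = 56 + \left(-160 + 0 + 0\right) = 56 - 160 = -104$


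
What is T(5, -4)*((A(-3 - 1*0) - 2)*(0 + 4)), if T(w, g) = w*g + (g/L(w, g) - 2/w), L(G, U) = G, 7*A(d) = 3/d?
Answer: 1272/7 ≈ 181.71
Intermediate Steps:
A(d) = 3/(7*d) (A(d) = (3/d)/7 = 3/(7*d))
T(w, g) = -2/w + g*w + g/w (T(w, g) = w*g + (g/w - 2/w) = g*w + (-2/w + g/w) = -2/w + g*w + g/w)
T(5, -4)*((A(-3 - 1*0) - 2)*(0 + 4)) = ((-2 - 4 - 4*5²)/5)*((3/(7*(-3 - 1*0)) - 2)*(0 + 4)) = ((-2 - 4 - 4*25)/5)*((3/(7*(-3 + 0)) - 2)*4) = ((-2 - 4 - 100)/5)*(((3/7)/(-3) - 2)*4) = ((⅕)*(-106))*(((3/7)*(-⅓) - 2)*4) = -106*(-⅐ - 2)*4/5 = -(-318)*4/7 = -106/5*(-60/7) = 1272/7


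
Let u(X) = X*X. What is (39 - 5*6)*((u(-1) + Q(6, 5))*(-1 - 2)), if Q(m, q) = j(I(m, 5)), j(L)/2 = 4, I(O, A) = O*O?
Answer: -243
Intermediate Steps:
I(O, A) = O²
j(L) = 8 (j(L) = 2*4 = 8)
Q(m, q) = 8
u(X) = X²
(39 - 5*6)*((u(-1) + Q(6, 5))*(-1 - 2)) = (39 - 5*6)*(((-1)² + 8)*(-1 - 2)) = (39 - 30)*((1 + 8)*(-3)) = 9*(9*(-3)) = 9*(-27) = -243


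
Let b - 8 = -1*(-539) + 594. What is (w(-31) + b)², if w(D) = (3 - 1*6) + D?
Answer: 1225449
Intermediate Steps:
w(D) = -3 + D (w(D) = (3 - 6) + D = -3 + D)
b = 1141 (b = 8 + (-1*(-539) + 594) = 8 + (539 + 594) = 8 + 1133 = 1141)
(w(-31) + b)² = ((-3 - 31) + 1141)² = (-34 + 1141)² = 1107² = 1225449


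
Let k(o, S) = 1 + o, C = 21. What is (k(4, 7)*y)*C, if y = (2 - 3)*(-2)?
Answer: 210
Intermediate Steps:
y = 2 (y = -1*(-2) = 2)
(k(4, 7)*y)*C = ((1 + 4)*2)*21 = (5*2)*21 = 10*21 = 210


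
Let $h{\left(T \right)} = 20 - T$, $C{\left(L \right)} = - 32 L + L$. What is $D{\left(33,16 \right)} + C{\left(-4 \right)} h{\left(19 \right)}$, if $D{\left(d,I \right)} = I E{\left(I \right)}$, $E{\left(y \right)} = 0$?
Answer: $124$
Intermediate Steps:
$C{\left(L \right)} = - 31 L$
$D{\left(d,I \right)} = 0$ ($D{\left(d,I \right)} = I 0 = 0$)
$D{\left(33,16 \right)} + C{\left(-4 \right)} h{\left(19 \right)} = 0 + \left(-31\right) \left(-4\right) \left(20 - 19\right) = 0 + 124 \left(20 - 19\right) = 0 + 124 \cdot 1 = 0 + 124 = 124$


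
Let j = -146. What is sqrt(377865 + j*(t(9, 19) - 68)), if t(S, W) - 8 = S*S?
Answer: sqrt(374799) ≈ 612.21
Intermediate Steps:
t(S, W) = 8 + S**2 (t(S, W) = 8 + S*S = 8 + S**2)
sqrt(377865 + j*(t(9, 19) - 68)) = sqrt(377865 - 146*((8 + 9**2) - 68)) = sqrt(377865 - 146*((8 + 81) - 68)) = sqrt(377865 - 146*(89 - 68)) = sqrt(377865 - 146*21) = sqrt(377865 - 3066) = sqrt(374799)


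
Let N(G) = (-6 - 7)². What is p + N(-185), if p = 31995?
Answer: 32164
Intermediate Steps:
N(G) = 169 (N(G) = (-13)² = 169)
p + N(-185) = 31995 + 169 = 32164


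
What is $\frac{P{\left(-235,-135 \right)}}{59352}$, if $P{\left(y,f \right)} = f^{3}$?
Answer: $- \frac{820125}{19784} \approx -41.454$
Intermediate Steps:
$\frac{P{\left(-235,-135 \right)}}{59352} = \frac{\left(-135\right)^{3}}{59352} = \left(-2460375\right) \frac{1}{59352} = - \frac{820125}{19784}$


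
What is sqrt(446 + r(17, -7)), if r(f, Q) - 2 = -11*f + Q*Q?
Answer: sqrt(310) ≈ 17.607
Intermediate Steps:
r(f, Q) = 2 + Q**2 - 11*f (r(f, Q) = 2 + (-11*f + Q*Q) = 2 + (-11*f + Q**2) = 2 + (Q**2 - 11*f) = 2 + Q**2 - 11*f)
sqrt(446 + r(17, -7)) = sqrt(446 + (2 + (-7)**2 - 11*17)) = sqrt(446 + (2 + 49 - 187)) = sqrt(446 - 136) = sqrt(310)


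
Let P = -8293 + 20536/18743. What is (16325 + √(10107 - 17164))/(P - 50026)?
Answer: -305979475/1093052481 - 18743*I*√7057/1093052481 ≈ -0.27993 - 0.0014405*I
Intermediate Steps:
P = -155415163/18743 (P = -8293 + 20536*(1/18743) = -8293 + 20536/18743 = -155415163/18743 ≈ -8291.9)
(16325 + √(10107 - 17164))/(P - 50026) = (16325 + √(10107 - 17164))/(-155415163/18743 - 50026) = (16325 + √(-7057))/(-1093052481/18743) = (16325 + I*√7057)*(-18743/1093052481) = -305979475/1093052481 - 18743*I*√7057/1093052481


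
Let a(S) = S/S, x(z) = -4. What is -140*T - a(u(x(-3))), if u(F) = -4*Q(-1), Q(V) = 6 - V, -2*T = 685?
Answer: 47949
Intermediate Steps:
T = -685/2 (T = -1/2*685 = -685/2 ≈ -342.50)
u(F) = -28 (u(F) = -4*(6 - 1*(-1)) = -4*(6 + 1) = -4*7 = -28)
a(S) = 1
-140*T - a(u(x(-3))) = -140*(-685/2) - 1*1 = 47950 - 1 = 47949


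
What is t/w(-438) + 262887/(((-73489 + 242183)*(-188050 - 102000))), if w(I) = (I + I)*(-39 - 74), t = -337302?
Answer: -1375342492029813/403621051580300 ≈ -3.4075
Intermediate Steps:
w(I) = -226*I (w(I) = (2*I)*(-113) = -226*I)
t/w(-438) + 262887/(((-73489 + 242183)*(-188050 - 102000))) = -337302/((-226*(-438))) + 262887/(((-73489 + 242183)*(-188050 - 102000))) = -337302/98988 + 262887/((168694*(-290050))) = -337302*1/98988 + 262887/(-48929694700) = -56217/16498 + 262887*(-1/48929694700) = -56217/16498 - 262887/48929694700 = -1375342492029813/403621051580300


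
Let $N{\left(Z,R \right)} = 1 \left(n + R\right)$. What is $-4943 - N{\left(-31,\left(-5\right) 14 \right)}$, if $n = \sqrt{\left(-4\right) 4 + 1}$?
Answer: $-4873 - i \sqrt{15} \approx -4873.0 - 3.873 i$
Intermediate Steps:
$n = i \sqrt{15}$ ($n = \sqrt{-16 + 1} = \sqrt{-15} = i \sqrt{15} \approx 3.873 i$)
$N{\left(Z,R \right)} = R + i \sqrt{15}$ ($N{\left(Z,R \right)} = 1 \left(i \sqrt{15} + R\right) = 1 \left(R + i \sqrt{15}\right) = R + i \sqrt{15}$)
$-4943 - N{\left(-31,\left(-5\right) 14 \right)} = -4943 - \left(\left(-5\right) 14 + i \sqrt{15}\right) = -4943 - \left(-70 + i \sqrt{15}\right) = -4943 + \left(70 - i \sqrt{15}\right) = -4873 - i \sqrt{15}$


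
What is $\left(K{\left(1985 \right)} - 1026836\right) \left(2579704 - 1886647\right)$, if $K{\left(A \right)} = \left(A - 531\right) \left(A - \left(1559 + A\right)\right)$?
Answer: $-2282667782454$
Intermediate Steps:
$K{\left(A \right)} = 827829 - 1559 A$ ($K{\left(A \right)} = \left(-531 + A\right) \left(-1559\right) = 827829 - 1559 A$)
$\left(K{\left(1985 \right)} - 1026836\right) \left(2579704 - 1886647\right) = \left(\left(827829 - 3094615\right) - 1026836\right) \left(2579704 - 1886647\right) = \left(\left(827829 - 3094615\right) - 1026836\right) 693057 = \left(-2266786 - 1026836\right) 693057 = \left(-3293622\right) 693057 = -2282667782454$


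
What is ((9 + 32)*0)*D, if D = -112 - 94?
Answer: 0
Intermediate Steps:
D = -206
((9 + 32)*0)*D = ((9 + 32)*0)*(-206) = (41*0)*(-206) = 0*(-206) = 0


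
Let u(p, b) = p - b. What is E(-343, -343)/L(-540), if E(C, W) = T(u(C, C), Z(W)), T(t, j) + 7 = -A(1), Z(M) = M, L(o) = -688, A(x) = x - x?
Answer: 7/688 ≈ 0.010174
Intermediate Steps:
A(x) = 0
T(t, j) = -7 (T(t, j) = -7 - 1*0 = -7 + 0 = -7)
E(C, W) = -7
E(-343, -343)/L(-540) = -7/(-688) = -7*(-1/688) = 7/688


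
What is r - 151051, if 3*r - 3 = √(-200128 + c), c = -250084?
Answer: -151050 + 14*I*√2297/3 ≈ -1.5105e+5 + 223.66*I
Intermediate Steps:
r = 1 + 14*I*√2297/3 (r = 1 + √(-200128 - 250084)/3 = 1 + √(-450212)/3 = 1 + (14*I*√2297)/3 = 1 + 14*I*√2297/3 ≈ 1.0 + 223.66*I)
r - 151051 = (1 + 14*I*√2297/3) - 151051 = -151050 + 14*I*√2297/3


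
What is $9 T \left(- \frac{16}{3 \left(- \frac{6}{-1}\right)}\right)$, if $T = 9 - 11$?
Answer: $16$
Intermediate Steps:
$T = -2$ ($T = 9 - 11 = -2$)
$9 T \left(- \frac{16}{3 \left(- \frac{6}{-1}\right)}\right) = 9 \left(-2\right) \left(- \frac{16}{3 \left(- \frac{6}{-1}\right)}\right) = - 18 \left(- \frac{16}{3 \left(\left(-6\right) \left(-1\right)\right)}\right) = - 18 \left(- \frac{16}{3 \cdot 6}\right) = - 18 \left(- \frac{16}{18}\right) = - 18 \left(\left(-16\right) \frac{1}{18}\right) = \left(-18\right) \left(- \frac{8}{9}\right) = 16$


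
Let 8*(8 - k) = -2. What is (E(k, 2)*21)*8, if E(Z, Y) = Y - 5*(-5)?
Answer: 4536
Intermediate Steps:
k = 33/4 (k = 8 - 1/8*(-2) = 8 + 1/4 = 33/4 ≈ 8.2500)
E(Z, Y) = 25 + Y (E(Z, Y) = Y + 25 = 25 + Y)
(E(k, 2)*21)*8 = ((25 + 2)*21)*8 = (27*21)*8 = 567*8 = 4536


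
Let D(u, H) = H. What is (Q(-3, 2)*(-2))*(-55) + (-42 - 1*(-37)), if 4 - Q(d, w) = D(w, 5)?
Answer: -115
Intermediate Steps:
Q(d, w) = -1 (Q(d, w) = 4 - 1*5 = 4 - 5 = -1)
(Q(-3, 2)*(-2))*(-55) + (-42 - 1*(-37)) = -1*(-2)*(-55) + (-42 - 1*(-37)) = 2*(-55) + (-42 + 37) = -110 - 5 = -115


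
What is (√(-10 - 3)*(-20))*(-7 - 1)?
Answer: 160*I*√13 ≈ 576.89*I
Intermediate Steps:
(√(-10 - 3)*(-20))*(-7 - 1) = (√(-13)*(-20))*(-8) = ((I*√13)*(-20))*(-8) = -20*I*√13*(-8) = 160*I*√13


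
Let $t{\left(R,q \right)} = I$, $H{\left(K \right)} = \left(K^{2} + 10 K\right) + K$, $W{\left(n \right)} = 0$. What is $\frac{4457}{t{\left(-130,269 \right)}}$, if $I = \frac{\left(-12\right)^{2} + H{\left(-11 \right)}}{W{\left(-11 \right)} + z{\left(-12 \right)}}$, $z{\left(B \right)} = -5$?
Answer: $- \frac{22285}{144} \approx -154.76$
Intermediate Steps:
$H{\left(K \right)} = K^{2} + 11 K$
$I = - \frac{144}{5}$ ($I = \frac{\left(-12\right)^{2} - 11 \left(11 - 11\right)}{0 - 5} = \frac{144 - 0}{-5} = \left(144 + 0\right) \left(- \frac{1}{5}\right) = 144 \left(- \frac{1}{5}\right) = - \frac{144}{5} \approx -28.8$)
$t{\left(R,q \right)} = - \frac{144}{5}$
$\frac{4457}{t{\left(-130,269 \right)}} = \frac{4457}{- \frac{144}{5}} = 4457 \left(- \frac{5}{144}\right) = - \frac{22285}{144}$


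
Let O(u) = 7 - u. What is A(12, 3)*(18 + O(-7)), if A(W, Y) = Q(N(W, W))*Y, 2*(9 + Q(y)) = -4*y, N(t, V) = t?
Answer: -3168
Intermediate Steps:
Q(y) = -9 - 2*y (Q(y) = -9 + (-4*y)/2 = -9 - 2*y)
A(W, Y) = Y*(-9 - 2*W) (A(W, Y) = (-9 - 2*W)*Y = Y*(-9 - 2*W))
A(12, 3)*(18 + O(-7)) = (-1*3*(9 + 2*12))*(18 + (7 - 1*(-7))) = (-1*3*(9 + 24))*(18 + (7 + 7)) = (-1*3*33)*(18 + 14) = -99*32 = -3168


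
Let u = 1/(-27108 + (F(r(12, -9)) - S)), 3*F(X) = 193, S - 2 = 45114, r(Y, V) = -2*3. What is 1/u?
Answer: -216479/3 ≈ -72160.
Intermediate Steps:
r(Y, V) = -6
S = 45116 (S = 2 + 45114 = 45116)
F(X) = 193/3 (F(X) = (⅓)*193 = 193/3)
u = -3/216479 (u = 1/(-27108 + (193/3 - 1*45116)) = 1/(-27108 + (193/3 - 45116)) = 1/(-27108 - 135155/3) = 1/(-216479/3) = -3/216479 ≈ -1.3858e-5)
1/u = 1/(-3/216479) = -216479/3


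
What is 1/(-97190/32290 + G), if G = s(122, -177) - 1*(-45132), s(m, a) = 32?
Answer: 3229/145824837 ≈ 2.2143e-5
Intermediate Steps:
G = 45164 (G = 32 - 1*(-45132) = 32 + 45132 = 45164)
1/(-97190/32290 + G) = 1/(-97190/32290 + 45164) = 1/(-1*9719/3229 + 45164) = 1/(-9719/3229 + 45164) = 1/(145824837/3229) = 3229/145824837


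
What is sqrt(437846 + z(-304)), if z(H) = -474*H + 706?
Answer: 2*sqrt(145662) ≈ 763.31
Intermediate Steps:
z(H) = 706 - 474*H
sqrt(437846 + z(-304)) = sqrt(437846 + (706 - 474*(-304))) = sqrt(437846 + (706 + 144096)) = sqrt(437846 + 144802) = sqrt(582648) = 2*sqrt(145662)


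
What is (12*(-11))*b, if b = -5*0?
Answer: 0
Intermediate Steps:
b = 0
(12*(-11))*b = (12*(-11))*0 = -132*0 = 0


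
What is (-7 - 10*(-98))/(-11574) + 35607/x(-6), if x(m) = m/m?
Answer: 412114445/11574 ≈ 35607.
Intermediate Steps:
x(m) = 1
(-7 - 10*(-98))/(-11574) + 35607/x(-6) = (-7 - 10*(-98))/(-11574) + 35607/1 = (-7 + 980)*(-1/11574) + 35607*1 = 973*(-1/11574) + 35607 = -973/11574 + 35607 = 412114445/11574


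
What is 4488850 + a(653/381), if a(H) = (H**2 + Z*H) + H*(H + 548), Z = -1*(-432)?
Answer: 651850624808/145161 ≈ 4.4905e+6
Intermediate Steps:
Z = 432
a(H) = H**2 + 432*H + H*(548 + H) (a(H) = (H**2 + 432*H) + H*(H + 548) = (H**2 + 432*H) + H*(548 + H) = H**2 + 432*H + H*(548 + H))
4488850 + a(653/381) = 4488850 + 2*(653/381)*(490 + 653/381) = 4488850 + 2*(653/381)*(187343/381) = 4488850 + 244669958/145161 = 651850624808/145161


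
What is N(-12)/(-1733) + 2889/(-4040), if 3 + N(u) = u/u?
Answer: -4998557/7001320 ≈ -0.71395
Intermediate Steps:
N(u) = -2 (N(u) = -3 + u/u = -3 + 1 = -2)
N(-12)/(-1733) + 2889/(-4040) = -2/(-1733) + 2889/(-4040) = -2*(-1/1733) + 2889*(-1/4040) = 2/1733 - 2889/4040 = -4998557/7001320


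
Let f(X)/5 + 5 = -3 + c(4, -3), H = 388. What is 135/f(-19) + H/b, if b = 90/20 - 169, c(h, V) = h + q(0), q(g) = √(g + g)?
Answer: -11987/1316 ≈ -9.1087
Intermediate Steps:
q(g) = √2*√g (q(g) = √(2*g) = √2*√g)
c(h, V) = h (c(h, V) = h + √2*√0 = h + √2*0 = h + 0 = h)
b = -329/2 (b = 90*(1/20) - 169 = 9/2 - 169 = -329/2 ≈ -164.50)
f(X) = -20 (f(X) = -25 + 5*(-3 + 4) = -25 + 5*1 = -25 + 5 = -20)
135/f(-19) + H/b = 135/(-20) + 388/(-329/2) = 135*(-1/20) + 388*(-2/329) = -27/4 - 776/329 = -11987/1316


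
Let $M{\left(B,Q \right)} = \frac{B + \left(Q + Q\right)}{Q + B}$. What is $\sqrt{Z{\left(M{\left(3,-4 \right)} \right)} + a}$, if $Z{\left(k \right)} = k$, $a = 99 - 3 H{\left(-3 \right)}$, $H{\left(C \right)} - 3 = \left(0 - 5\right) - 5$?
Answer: $5 \sqrt{5} \approx 11.18$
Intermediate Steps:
$H{\left(C \right)} = -7$ ($H{\left(C \right)} = 3 + \left(\left(0 - 5\right) - 5\right) = 3 - 10 = -7$)
$M{\left(B,Q \right)} = \frac{B + 2 Q}{B + Q}$
$a = 120$ ($a = 99 - -21 = 99 + 21 = 120$)
$\sqrt{Z{\left(M{\left(3,-4 \right)} \right)} + a} = \sqrt{\frac{3 + 2 \left(-4\right)}{3 - 4} + 120} = \sqrt{\frac{3 - 8}{-1} + 120} = \sqrt{\left(-1\right) \left(-5\right) + 120} = \sqrt{5 + 120} = \sqrt{125} = 5 \sqrt{5}$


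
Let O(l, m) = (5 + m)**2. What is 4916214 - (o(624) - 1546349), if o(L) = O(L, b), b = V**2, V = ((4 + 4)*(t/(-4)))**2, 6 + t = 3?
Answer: 4769962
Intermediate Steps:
t = -3 (t = -6 + 3 = -3)
V = 36 (V = ((4 + 4)*(-3/(-4)))**2 = (8*(-3*(-1/4)))**2 = (8*(3/4))**2 = 6**2 = 36)
b = 1296 (b = 36**2 = 1296)
o(L) = 1692601 (o(L) = (5 + 1296)**2 = 1301**2 = 1692601)
4916214 - (o(624) - 1546349) = 4916214 - (1692601 - 1546349) = 4916214 - 1*146252 = 4916214 - 146252 = 4769962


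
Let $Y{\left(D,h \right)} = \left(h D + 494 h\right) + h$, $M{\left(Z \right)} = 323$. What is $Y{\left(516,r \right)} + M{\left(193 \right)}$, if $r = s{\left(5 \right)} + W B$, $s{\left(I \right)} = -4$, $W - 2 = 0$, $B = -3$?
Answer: $-9787$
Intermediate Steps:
$W = 2$ ($W = 2 + 0 = 2$)
$r = -10$ ($r = -4 + 2 \left(-3\right) = -4 - 6 = -10$)
$Y{\left(D,h \right)} = 495 h + D h$ ($Y{\left(D,h \right)} = \left(D h + 494 h\right) + h = \left(494 h + D h\right) + h = 495 h + D h$)
$Y{\left(516,r \right)} + M{\left(193 \right)} = - 10 \left(495 + 516\right) + 323 = \left(-10\right) 1011 + 323 = -10110 + 323 = -9787$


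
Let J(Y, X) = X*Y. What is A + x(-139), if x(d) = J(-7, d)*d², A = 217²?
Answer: 18846422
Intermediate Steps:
A = 47089
x(d) = -7*d³ (x(d) = (d*(-7))*d² = (-7*d)*d² = -7*d³)
A + x(-139) = 47089 - 7*(-139)³ = 47089 - 7*(-2685619) = 47089 + 18799333 = 18846422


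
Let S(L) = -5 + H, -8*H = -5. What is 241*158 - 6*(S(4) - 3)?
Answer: 152489/4 ≈ 38122.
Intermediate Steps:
H = 5/8 (H = -⅛*(-5) = 5/8 ≈ 0.62500)
S(L) = -35/8 (S(L) = -5 + 5/8 = -35/8)
241*158 - 6*(S(4) - 3) = 241*158 - 6*(-35/8 - 3) = 38078 - 6*(-59)/8 = 38078 - 2*(-177/8) = 38078 + 177/4 = 152489/4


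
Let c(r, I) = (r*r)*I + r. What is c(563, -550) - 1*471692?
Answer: -174804079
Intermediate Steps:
c(r, I) = r + I*r² (c(r, I) = r²*I + r = I*r² + r = r + I*r²)
c(563, -550) - 1*471692 = 563*(1 - 550*563) - 1*471692 = 563*(1 - 309650) - 471692 = 563*(-309649) - 471692 = -174332387 - 471692 = -174804079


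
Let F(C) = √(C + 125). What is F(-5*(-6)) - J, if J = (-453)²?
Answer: -205209 + √155 ≈ -2.0520e+5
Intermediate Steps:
J = 205209
F(C) = √(125 + C)
F(-5*(-6)) - J = √(125 - 5*(-6)) - 1*205209 = √(125 + 30) - 205209 = √155 - 205209 = -205209 + √155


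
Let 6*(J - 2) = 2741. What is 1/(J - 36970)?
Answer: -6/219067 ≈ -2.7389e-5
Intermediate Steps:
J = 2753/6 (J = 2 + (⅙)*2741 = 2 + 2741/6 = 2753/6 ≈ 458.83)
1/(J - 36970) = 1/(2753/6 - 36970) = 1/(-219067/6) = -6/219067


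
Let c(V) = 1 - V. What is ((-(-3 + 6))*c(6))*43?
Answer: 645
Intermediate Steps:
((-(-3 + 6))*c(6))*43 = ((-(-3 + 6))*(1 - 1*6))*43 = ((-1*3)*(1 - 6))*43 = -3*(-5)*43 = 15*43 = 645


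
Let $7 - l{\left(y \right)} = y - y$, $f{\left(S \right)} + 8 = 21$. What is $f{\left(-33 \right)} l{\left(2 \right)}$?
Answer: $91$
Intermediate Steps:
$f{\left(S \right)} = 13$ ($f{\left(S \right)} = -8 + 21 = 13$)
$l{\left(y \right)} = 7$ ($l{\left(y \right)} = 7 - \left(y - y\right) = 7 - 0 = 7 + 0 = 7$)
$f{\left(-33 \right)} l{\left(2 \right)} = 13 \cdot 7 = 91$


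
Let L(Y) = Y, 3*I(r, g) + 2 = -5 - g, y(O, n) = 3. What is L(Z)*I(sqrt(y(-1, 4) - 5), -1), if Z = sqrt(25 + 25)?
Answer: -10*sqrt(2) ≈ -14.142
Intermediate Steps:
I(r, g) = -7/3 - g/3 (I(r, g) = -2/3 + (-5 - g)/3 = -2/3 + (-5/3 - g/3) = -7/3 - g/3)
Z = 5*sqrt(2) (Z = sqrt(50) = 5*sqrt(2) ≈ 7.0711)
L(Z)*I(sqrt(y(-1, 4) - 5), -1) = (5*sqrt(2))*(-7/3 - 1/3*(-1)) = (5*sqrt(2))*(-7/3 + 1/3) = (5*sqrt(2))*(-2) = -10*sqrt(2)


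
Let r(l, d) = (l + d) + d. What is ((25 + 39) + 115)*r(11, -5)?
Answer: 179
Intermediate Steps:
r(l, d) = l + 2*d (r(l, d) = (d + l) + d = l + 2*d)
((25 + 39) + 115)*r(11, -5) = ((25 + 39) + 115)*(11 + 2*(-5)) = (64 + 115)*(11 - 10) = 179*1 = 179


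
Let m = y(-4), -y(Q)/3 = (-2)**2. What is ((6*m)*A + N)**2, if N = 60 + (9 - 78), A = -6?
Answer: 178929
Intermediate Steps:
y(Q) = -12 (y(Q) = -3*(-2)**2 = -3*4 = -12)
m = -12
N = -9 (N = 60 - 69 = -9)
((6*m)*A + N)**2 = ((6*(-12))*(-6) - 9)**2 = (-72*(-6) - 9)**2 = (432 - 9)**2 = 423**2 = 178929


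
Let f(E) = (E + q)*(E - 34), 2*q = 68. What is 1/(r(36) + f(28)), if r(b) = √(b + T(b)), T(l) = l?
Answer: -31/11526 - √2/23052 ≈ -0.0027509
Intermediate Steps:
q = 34 (q = (½)*68 = 34)
f(E) = (-34 + E)*(34 + E) (f(E) = (E + 34)*(E - 34) = (34 + E)*(-34 + E) = (-34 + E)*(34 + E))
r(b) = √2*√b (r(b) = √(b + b) = √(2*b) = √2*√b)
1/(r(36) + f(28)) = 1/(√2*√36 + (-1156 + 28²)) = 1/(√2*6 + (-1156 + 784)) = 1/(6*√2 - 372) = 1/(-372 + 6*√2)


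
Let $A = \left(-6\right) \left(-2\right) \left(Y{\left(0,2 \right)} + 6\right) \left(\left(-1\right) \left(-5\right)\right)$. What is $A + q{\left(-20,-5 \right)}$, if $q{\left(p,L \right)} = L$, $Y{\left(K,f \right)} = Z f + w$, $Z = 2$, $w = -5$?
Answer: $295$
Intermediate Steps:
$Y{\left(K,f \right)} = -5 + 2 f$ ($Y{\left(K,f \right)} = 2 f - 5 = -5 + 2 f$)
$A = 300$ ($A = \left(-6\right) \left(-2\right) \left(\left(-5 + 2 \cdot 2\right) + 6\right) \left(\left(-1\right) \left(-5\right)\right) = 12 \left(\left(-5 + 4\right) + 6\right) 5 = 12 \left(-1 + 6\right) 5 = 12 \cdot 5 \cdot 5 = 12 \cdot 25 = 300$)
$A + q{\left(-20,-5 \right)} = 300 - 5 = 295$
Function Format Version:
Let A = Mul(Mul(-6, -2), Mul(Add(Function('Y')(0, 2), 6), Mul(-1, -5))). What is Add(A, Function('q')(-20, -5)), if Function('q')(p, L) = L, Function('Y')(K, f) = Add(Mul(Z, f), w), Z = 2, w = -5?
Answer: 295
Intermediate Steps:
Function('Y')(K, f) = Add(-5, Mul(2, f)) (Function('Y')(K, f) = Add(Mul(2, f), -5) = Add(-5, Mul(2, f)))
A = 300 (A = Mul(Mul(-6, -2), Mul(Add(Add(-5, Mul(2, 2)), 6), Mul(-1, -5))) = Mul(12, Mul(Add(Add(-5, 4), 6), 5)) = Mul(12, Mul(Add(-1, 6), 5)) = Mul(12, Mul(5, 5)) = Mul(12, 25) = 300)
Add(A, Function('q')(-20, -5)) = Add(300, -5) = 295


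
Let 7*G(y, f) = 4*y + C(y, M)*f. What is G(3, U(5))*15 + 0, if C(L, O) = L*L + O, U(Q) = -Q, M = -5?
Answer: -120/7 ≈ -17.143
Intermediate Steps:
C(L, O) = O + L² (C(L, O) = L² + O = O + L²)
G(y, f) = 4*y/7 + f*(-5 + y²)/7 (G(y, f) = (4*y + (-5 + y²)*f)/7 = (4*y + f*(-5 + y²))/7 = 4*y/7 + f*(-5 + y²)/7)
G(3, U(5))*15 + 0 = ((4/7)*3 + (-1*5)*(-5 + 3²)/7)*15 + 0 = (12/7 + (⅐)*(-5)*(-5 + 9))*15 + 0 = (12/7 + (⅐)*(-5)*4)*15 + 0 = (12/7 - 20/7)*15 + 0 = -8/7*15 + 0 = -120/7 + 0 = -120/7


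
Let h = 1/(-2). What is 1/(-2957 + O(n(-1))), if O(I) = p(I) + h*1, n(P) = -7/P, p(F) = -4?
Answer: -2/5923 ≈ -0.00033767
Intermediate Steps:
h = -1/2 ≈ -0.50000
O(I) = -9/2 (O(I) = -4 - 1/2*1 = -4 - 1/2 = -9/2)
1/(-2957 + O(n(-1))) = 1/(-2957 - 9/2) = 1/(-5923/2) = -2/5923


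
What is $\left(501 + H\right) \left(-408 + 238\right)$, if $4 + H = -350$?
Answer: $-24990$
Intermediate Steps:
$H = -354$ ($H = -4 - 350 = -354$)
$\left(501 + H\right) \left(-408 + 238\right) = \left(501 - 354\right) \left(-408 + 238\right) = 147 \left(-170\right) = -24990$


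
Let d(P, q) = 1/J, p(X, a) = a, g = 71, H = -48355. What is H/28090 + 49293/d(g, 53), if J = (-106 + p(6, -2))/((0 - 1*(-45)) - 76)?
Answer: 29907932191/174158 ≈ 1.7173e+5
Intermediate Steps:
J = 108/31 (J = (-106 - 2)/((0 - 1*(-45)) - 76) = -108/((0 + 45) - 76) = -108/(45 - 76) = -108/(-31) = -108*(-1/31) = 108/31 ≈ 3.4839)
d(P, q) = 31/108 (d(P, q) = 1/(108/31) = 31/108)
H/28090 + 49293/d(g, 53) = -48355/28090 + 49293/(31/108) = -48355*1/28090 + 49293*(108/31) = -9671/5618 + 5323644/31 = 29907932191/174158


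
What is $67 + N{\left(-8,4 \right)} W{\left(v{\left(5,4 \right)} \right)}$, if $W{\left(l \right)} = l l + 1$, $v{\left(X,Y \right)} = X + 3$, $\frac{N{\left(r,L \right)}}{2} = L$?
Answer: $587$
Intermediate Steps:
$N{\left(r,L \right)} = 2 L$
$v{\left(X,Y \right)} = 3 + X$
$W{\left(l \right)} = 1 + l^{2}$ ($W{\left(l \right)} = l^{2} + 1 = 1 + l^{2}$)
$67 + N{\left(-8,4 \right)} W{\left(v{\left(5,4 \right)} \right)} = 67 + 2 \cdot 4 \left(1 + \left(3 + 5\right)^{2}\right) = 67 + 8 \left(1 + 8^{2}\right) = 67 + 8 \left(1 + 64\right) = 67 + 8 \cdot 65 = 67 + 520 = 587$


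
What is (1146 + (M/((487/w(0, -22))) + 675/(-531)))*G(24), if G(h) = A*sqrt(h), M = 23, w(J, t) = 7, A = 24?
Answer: 1579247616*sqrt(6)/28733 ≈ 1.3463e+5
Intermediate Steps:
G(h) = 24*sqrt(h)
(1146 + (M/((487/w(0, -22))) + 675/(-531)))*G(24) = (1146 + (23/((487/7)) + 675/(-531)))*(24*sqrt(24)) = (1146 + (23/((487*(1/7))) + 675*(-1/531)))*(24*(2*sqrt(6))) = (1146 + (23/(487/7) - 75/59))*(48*sqrt(6)) = (1146 + (23*(7/487) - 75/59))*(48*sqrt(6)) = (1146 + (161/487 - 75/59))*(48*sqrt(6)) = (1146 - 27026/28733)*(48*sqrt(6)) = 32900992*(48*sqrt(6))/28733 = 1579247616*sqrt(6)/28733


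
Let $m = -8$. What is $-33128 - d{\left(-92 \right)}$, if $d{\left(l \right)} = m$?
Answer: $-33120$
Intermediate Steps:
$d{\left(l \right)} = -8$
$-33128 - d{\left(-92 \right)} = -33128 - -8 = -33128 + 8 = -33120$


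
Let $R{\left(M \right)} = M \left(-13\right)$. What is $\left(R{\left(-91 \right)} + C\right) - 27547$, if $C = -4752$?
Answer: $-31116$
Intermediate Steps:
$R{\left(M \right)} = - 13 M$
$\left(R{\left(-91 \right)} + C\right) - 27547 = \left(\left(-13\right) \left(-91\right) - 4752\right) - 27547 = \left(1183 - 4752\right) - 27547 = -3569 - 27547 = -31116$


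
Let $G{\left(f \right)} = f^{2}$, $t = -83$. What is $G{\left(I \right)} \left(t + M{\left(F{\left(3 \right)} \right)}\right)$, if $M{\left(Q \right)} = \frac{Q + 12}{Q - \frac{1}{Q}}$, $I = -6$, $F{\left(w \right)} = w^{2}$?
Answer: $- \frac{58059}{20} \approx -2902.9$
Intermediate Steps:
$M{\left(Q \right)} = \frac{12 + Q}{Q - \frac{1}{Q}}$
$G{\left(I \right)} \left(t + M{\left(F{\left(3 \right)} \right)}\right) = \left(-6\right)^{2} \left(-83 + \frac{3^{2} \left(12 + 3^{2}\right)}{-1 + \left(3^{2}\right)^{2}}\right) = 36 \left(-83 + \frac{9 \left(12 + 9\right)}{-1 + 9^{2}}\right) = 36 \left(-83 + 9 \frac{1}{-1 + 81} \cdot 21\right) = 36 \left(-83 + 9 \cdot \frac{1}{80} \cdot 21\right) = 36 \left(-83 + \frac{189}{80}\right) = 36 \left(- \frac{6451}{80}\right) = - \frac{58059}{20}$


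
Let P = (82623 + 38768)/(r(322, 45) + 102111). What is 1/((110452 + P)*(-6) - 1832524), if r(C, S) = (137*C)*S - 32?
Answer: -2087209/5208079764670 ≈ -4.0076e-7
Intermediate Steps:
r(C, S) = -32 + 137*C*S (r(C, S) = 137*C*S - 32 = -32 + 137*C*S)
P = 121391/2087209 (P = (82623 + 38768)/((-32 + 137*322*45) + 102111) = 121391/((-32 + 1985130) + 102111) = 121391/(1985098 + 102111) = 121391/2087209 ≈ 0.058159)
1/((110452 + P)*(-6) - 1832524) = 1/((110452 + 121391/2087209)*(-6) - 1832524) = 1/((230536529859/2087209)*(-6) - 1832524) = 1/(-1383219179154/2087209 - 1832524) = 1/(-5208079764670/2087209) = -2087209/5208079764670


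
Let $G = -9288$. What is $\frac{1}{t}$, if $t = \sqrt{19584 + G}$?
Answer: $\frac{\sqrt{286}}{1716} \approx 0.0098552$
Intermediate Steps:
$t = 6 \sqrt{286}$ ($t = \sqrt{19584 - 9288} = \sqrt{10296} = 6 \sqrt{286} \approx 101.47$)
$\frac{1}{t} = \frac{1}{6 \sqrt{286}} = \frac{\sqrt{286}}{1716}$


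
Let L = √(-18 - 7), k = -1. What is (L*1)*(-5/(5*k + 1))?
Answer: 25*I/4 ≈ 6.25*I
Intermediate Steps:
L = 5*I (L = √(-25) = 5*I ≈ 5.0*I)
(L*1)*(-5/(5*k + 1)) = ((5*I)*1)*(-5/(5*(-1) + 1)) = (5*I)*(-5/(-5 + 1)) = (5*I)*(-5/(-4)) = (5*I)*(-5*(-¼)) = (5*I)*(5/4) = 25*I/4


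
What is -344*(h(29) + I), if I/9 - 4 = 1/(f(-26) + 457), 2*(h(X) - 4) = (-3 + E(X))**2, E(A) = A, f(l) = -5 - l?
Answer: -31079196/239 ≈ -1.3004e+5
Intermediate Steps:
h(X) = 4 + (-3 + X)**2/2
I = 17217/478 (I = 36 + 9/((-5 - 1*(-26)) + 457) = 36 + 9/((-5 + 26) + 457) = 36 + 9/(21 + 457) = 36 + 9/478 = 17217/478 ≈ 36.019)
-344*(h(29) + I) = -344*((4 + (-3 + 29)**2/2) + 17217/478) = -344*((4 + (1/2)*26**2) + 17217/478) = -344*((4 + (1/2)*676) + 17217/478) = -344*((4 + 338) + 17217/478) = -344*(342 + 17217/478) = -344*180693/478 = -31079196/239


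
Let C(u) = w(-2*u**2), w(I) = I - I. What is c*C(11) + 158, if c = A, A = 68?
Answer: 158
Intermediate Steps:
w(I) = 0
c = 68
C(u) = 0
c*C(11) + 158 = 68*0 + 158 = 0 + 158 = 158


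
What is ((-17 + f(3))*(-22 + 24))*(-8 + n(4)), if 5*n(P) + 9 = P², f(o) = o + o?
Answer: 726/5 ≈ 145.20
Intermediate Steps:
f(o) = 2*o
n(P) = -9/5 + P²/5
((-17 + f(3))*(-22 + 24))*(-8 + n(4)) = ((-17 + 2*3)*(-22 + 24))*(-8 + (-9/5 + (⅕)*4²)) = ((-17 + 6)*2)*(-8 + (-9/5 + (⅕)*16)) = (-11*2)*(-8 + (-9/5 + 16/5)) = -22*(-8 + 7/5) = -22*(-33/5) = 726/5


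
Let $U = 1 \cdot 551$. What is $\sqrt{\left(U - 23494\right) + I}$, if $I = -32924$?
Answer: $i \sqrt{55867} \approx 236.36 i$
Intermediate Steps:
$U = 551$
$\sqrt{\left(U - 23494\right) + I} = \sqrt{\left(551 - 23494\right) - 32924} = \sqrt{-22943 - 32924} = \sqrt{-55867} = i \sqrt{55867}$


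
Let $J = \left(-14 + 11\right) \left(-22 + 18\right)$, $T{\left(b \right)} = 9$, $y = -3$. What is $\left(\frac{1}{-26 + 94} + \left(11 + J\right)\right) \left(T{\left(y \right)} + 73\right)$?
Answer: $\frac{64165}{34} \approx 1887.2$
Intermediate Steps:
$J = 12$ ($J = \left(-3\right) \left(-4\right) = 12$)
$\left(\frac{1}{-26 + 94} + \left(11 + J\right)\right) \left(T{\left(y \right)} + 73\right) = \left(\frac{1}{-26 + 94} + \left(11 + 12\right)\right) \left(9 + 73\right) = \left(\frac{1}{68} + 23\right) 82 = \frac{1565}{68} \cdot 82 = \frac{64165}{34}$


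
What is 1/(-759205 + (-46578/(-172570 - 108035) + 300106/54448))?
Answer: -2546396840/1933222755025021 ≈ -1.3172e-6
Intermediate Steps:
1/(-759205 + (-46578/(-172570 - 108035) + 300106/54448)) = 1/(-759205 + (-46578/(-280605) + 300106*(1/54448))) = 1/(-759205 + (-46578*(-1/280605) + 150053/27224)) = 1/(-759205 + (15526/93535 + 150053/27224)) = 1/(-759205 + 14457887179/2546396840) = 1/(-1933222755025021/2546396840) = -2546396840/1933222755025021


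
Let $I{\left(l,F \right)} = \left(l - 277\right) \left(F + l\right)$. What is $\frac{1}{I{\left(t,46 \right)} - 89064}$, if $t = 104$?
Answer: $- \frac{1}{115014} \approx -8.6946 \cdot 10^{-6}$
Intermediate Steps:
$I{\left(l,F \right)} = \left(-277 + l\right) \left(F + l\right)$
$\frac{1}{I{\left(t,46 \right)} - 89064} = \frac{1}{\left(104^{2} - 12742 - 28808 + 46 \cdot 104\right) - 89064} = \frac{1}{\left(10816 - 12742 - 28808 + 4784\right) - 89064} = \frac{1}{-25950 - 89064} = \frac{1}{-115014} = - \frac{1}{115014}$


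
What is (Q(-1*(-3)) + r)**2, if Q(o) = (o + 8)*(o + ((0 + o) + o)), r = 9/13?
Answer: 1679616/169 ≈ 9938.6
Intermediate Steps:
r = 9/13 (r = 9*(1/13) = 9/13 ≈ 0.69231)
Q(o) = 3*o*(8 + o) (Q(o) = (8 + o)*(o + (o + o)) = (8 + o)*(o + 2*o) = (8 + o)*(3*o) = 3*o*(8 + o))
(Q(-1*(-3)) + r)**2 = (3*(-1*(-3))*(8 - 1*(-3)) + 9/13)**2 = (3*3*(8 + 3) + 9/13)**2 = (3*3*11 + 9/13)**2 = (99 + 9/13)**2 = (1296/13)**2 = 1679616/169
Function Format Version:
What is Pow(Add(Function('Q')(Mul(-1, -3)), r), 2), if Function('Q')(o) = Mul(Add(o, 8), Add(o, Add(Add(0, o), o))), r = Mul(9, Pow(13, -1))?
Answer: Rational(1679616, 169) ≈ 9938.6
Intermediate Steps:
r = Rational(9, 13) (r = Mul(9, Rational(1, 13)) = Rational(9, 13) ≈ 0.69231)
Function('Q')(o) = Mul(3, o, Add(8, o)) (Function('Q')(o) = Mul(Add(8, o), Add(o, Add(o, o))) = Mul(Add(8, o), Add(o, Mul(2, o))) = Mul(Add(8, o), Mul(3, o)) = Mul(3, o, Add(8, o)))
Pow(Add(Function('Q')(Mul(-1, -3)), r), 2) = Pow(Add(Mul(3, Mul(-1, -3), Add(8, Mul(-1, -3))), Rational(9, 13)), 2) = Pow(Add(Mul(3, 3, Add(8, 3)), Rational(9, 13)), 2) = Pow(Add(Mul(3, 3, 11), Rational(9, 13)), 2) = Pow(Add(99, Rational(9, 13)), 2) = Pow(Rational(1296, 13), 2) = Rational(1679616, 169)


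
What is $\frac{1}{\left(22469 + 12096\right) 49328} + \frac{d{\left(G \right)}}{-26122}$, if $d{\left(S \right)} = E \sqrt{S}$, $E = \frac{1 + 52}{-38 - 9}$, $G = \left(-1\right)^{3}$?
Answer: $\frac{1}{1705022320} + \frac{53 i}{1227734} \approx 5.865 \cdot 10^{-10} + 4.3169 \cdot 10^{-5} i$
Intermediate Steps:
$G = -1$
$E = - \frac{53}{47}$ ($E = \frac{53}{-47} = 53 \left(- \frac{1}{47}\right) = - \frac{53}{47} \approx -1.1277$)
$d{\left(S \right)} = - \frac{53 \sqrt{S}}{47}$
$\frac{1}{\left(22469 + 12096\right) 49328} + \frac{d{\left(G \right)}}{-26122} = \frac{1}{\left(22469 + 12096\right) 49328} + \frac{\left(- \frac{53}{47}\right) \sqrt{-1}}{-26122} = \frac{1}{34565} \cdot \frac{1}{49328} + - \frac{53 i}{47} \left(- \frac{1}{26122}\right) = \frac{1}{34565} \cdot \frac{1}{49328} + \frac{53 i}{1227734} = \frac{1}{1705022320} + \frac{53 i}{1227734}$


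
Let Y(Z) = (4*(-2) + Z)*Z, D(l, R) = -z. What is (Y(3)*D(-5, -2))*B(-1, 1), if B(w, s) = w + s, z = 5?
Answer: 0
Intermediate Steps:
D(l, R) = -5 (D(l, R) = -1*5 = -5)
Y(Z) = Z*(-8 + Z) (Y(Z) = (-8 + Z)*Z = Z*(-8 + Z))
B(w, s) = s + w
(Y(3)*D(-5, -2))*B(-1, 1) = ((3*(-8 + 3))*(-5))*(1 - 1) = ((3*(-5))*(-5))*0 = -15*(-5)*0 = 75*0 = 0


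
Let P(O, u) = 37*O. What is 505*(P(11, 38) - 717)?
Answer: -156550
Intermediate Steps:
505*(P(11, 38) - 717) = 505*(37*11 - 717) = 505*(407 - 717) = 505*(-310) = -156550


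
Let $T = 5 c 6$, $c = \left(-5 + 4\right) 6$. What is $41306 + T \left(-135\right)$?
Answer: $65606$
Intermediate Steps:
$c = -6$ ($c = \left(-1\right) 6 = -6$)
$T = -180$ ($T = 5 \left(-6\right) 6 = \left(-30\right) 6 = -180$)
$41306 + T \left(-135\right) = 41306 - -24300 = 41306 + 24300 = 65606$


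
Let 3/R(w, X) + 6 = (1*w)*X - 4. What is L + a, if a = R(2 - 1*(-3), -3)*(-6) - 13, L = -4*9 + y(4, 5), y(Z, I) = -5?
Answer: -1332/25 ≈ -53.280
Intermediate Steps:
R(w, X) = 3/(-10 + X*w) (R(w, X) = 3/(-6 + ((1*w)*X - 4)) = 3/(-6 + (w*X - 4)) = 3/(-6 + (X*w - 4)) = 3/(-6 + (-4 + X*w)) = 3/(-10 + X*w))
L = -41 (L = -4*9 - 5 = -36 - 5 = -41)
a = -307/25 (a = (3/(-10 - 3*(2 - 1*(-3))))*(-6) - 13 = (3/(-10 - 3*(2 + 3)))*(-6) - 13 = (3/(-10 - 3*5))*(-6) - 13 = (3/(-10 - 15))*(-6) - 13 = (3/(-25))*(-6) - 13 = (3*(-1/25))*(-6) - 13 = -3/25*(-6) - 13 = 18/25 - 13 = -307/25 ≈ -12.280)
L + a = -41 - 307/25 = -1332/25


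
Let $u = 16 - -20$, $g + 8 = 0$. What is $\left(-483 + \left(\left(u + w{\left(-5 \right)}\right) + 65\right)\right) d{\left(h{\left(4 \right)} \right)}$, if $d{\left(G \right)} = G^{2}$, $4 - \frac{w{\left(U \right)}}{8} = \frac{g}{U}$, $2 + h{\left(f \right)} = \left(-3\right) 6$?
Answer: $-145120$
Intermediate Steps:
$h{\left(f \right)} = -20$ ($h{\left(f \right)} = -2 - 18 = -20$)
$g = -8$ ($g = -8 + 0 = -8$)
$u = 36$ ($u = 16 + 20 = 36$)
$w{\left(U \right)} = 32 + \frac{64}{U}$ ($w{\left(U \right)} = 32 - 8 \left(- \frac{8}{U}\right) = 32 + \frac{64}{U}$)
$\left(-483 + \left(\left(u + w{\left(-5 \right)}\right) + 65\right)\right) d{\left(h{\left(4 \right)} \right)} = \left(-483 + \left(\left(36 + \left(32 + \frac{64}{-5}\right)\right) + 65\right)\right) \left(-20\right)^{2} = \left(-483 + \left(\left(36 + \left(32 + 64 \left(- \frac{1}{5}\right)\right)\right) + 65\right)\right) 400 = \left(-483 + \left(\left(36 + \left(32 - \frac{64}{5}\right)\right) + 65\right)\right) 400 = \left(-483 + \left(\left(36 + \frac{96}{5}\right) + 65\right)\right) 400 = \left(-483 + \left(\frac{276}{5} + 65\right)\right) 400 = \left(-483 + \frac{601}{5}\right) 400 = \left(- \frac{1814}{5}\right) 400 = -145120$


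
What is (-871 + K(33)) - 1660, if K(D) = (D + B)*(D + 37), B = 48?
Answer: 3139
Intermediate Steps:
K(D) = (37 + D)*(48 + D) (K(D) = (D + 48)*(D + 37) = (48 + D)*(37 + D) = (37 + D)*(48 + D))
(-871 + K(33)) - 1660 = (-871 + (1776 + 33² + 85*33)) - 1660 = (-871 + (1776 + 1089 + 2805)) - 1660 = (-871 + 5670) - 1660 = 4799 - 1660 = 3139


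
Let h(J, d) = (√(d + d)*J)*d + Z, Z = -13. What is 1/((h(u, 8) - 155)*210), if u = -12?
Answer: -1/115920 ≈ -8.6266e-6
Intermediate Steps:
h(J, d) = -13 + J*√2*d^(3/2) (h(J, d) = (√(d + d)*J)*d - 13 = (√(2*d)*J)*d - 13 = ((√2*√d)*J)*d - 13 = (J*√2*√d)*d - 13 = J*√2*d^(3/2) - 13 = -13 + J*√2*d^(3/2))
1/((h(u, 8) - 155)*210) = 1/(((-13 - 12*√2*8^(3/2)) - 155)*210) = 1/(((-13 - 12*√2*16*√2) - 155)*210) = 1/(((-13 - 384) - 155)*210) = 1/((-397 - 155)*210) = 1/(-552*210) = 1/(-115920) = -1/115920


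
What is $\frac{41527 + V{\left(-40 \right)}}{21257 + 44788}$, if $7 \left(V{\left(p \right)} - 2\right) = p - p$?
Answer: $\frac{13843}{22015} \approx 0.6288$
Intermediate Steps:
$V{\left(p \right)} = 2$ ($V{\left(p \right)} = 2 + \frac{p - p}{7} = 2 + \frac{1}{7} \cdot 0 = 2 + 0 = 2$)
$\frac{41527 + V{\left(-40 \right)}}{21257 + 44788} = \frac{41527 + 2}{21257 + 44788} = \frac{41529}{66045} = 41529 \cdot \frac{1}{66045} = \frac{13843}{22015}$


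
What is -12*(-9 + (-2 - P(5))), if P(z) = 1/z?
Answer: 672/5 ≈ 134.40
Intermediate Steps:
-12*(-9 + (-2 - P(5))) = -12*(-9 + (-2 - 1/5)) = -12*(-9 - 11/5) = -12*(-56/5) = 672/5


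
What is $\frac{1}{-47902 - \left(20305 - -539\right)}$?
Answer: $- \frac{1}{68746} \approx -1.4546 \cdot 10^{-5}$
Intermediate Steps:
$\frac{1}{-47902 - \left(20305 - -539\right)} = \frac{1}{-47902 - \left(20305 + 539\right)} = \frac{1}{-47902 - 20844} = \frac{1}{-68746} = - \frac{1}{68746}$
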